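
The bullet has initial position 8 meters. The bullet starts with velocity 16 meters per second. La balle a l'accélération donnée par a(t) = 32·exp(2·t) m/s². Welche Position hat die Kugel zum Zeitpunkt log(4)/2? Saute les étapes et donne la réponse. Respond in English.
x(log(4)/2) = 32.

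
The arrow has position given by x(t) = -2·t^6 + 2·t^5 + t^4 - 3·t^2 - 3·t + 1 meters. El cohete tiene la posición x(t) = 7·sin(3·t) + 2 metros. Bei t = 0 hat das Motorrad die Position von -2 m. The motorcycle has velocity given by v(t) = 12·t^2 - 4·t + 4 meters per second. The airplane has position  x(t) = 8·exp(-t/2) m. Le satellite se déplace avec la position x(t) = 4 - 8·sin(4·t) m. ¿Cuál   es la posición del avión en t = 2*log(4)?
Usando x(t) = 8·exp(-t/2) y sustituyendo t = 2*log(4), encontramos x = 2.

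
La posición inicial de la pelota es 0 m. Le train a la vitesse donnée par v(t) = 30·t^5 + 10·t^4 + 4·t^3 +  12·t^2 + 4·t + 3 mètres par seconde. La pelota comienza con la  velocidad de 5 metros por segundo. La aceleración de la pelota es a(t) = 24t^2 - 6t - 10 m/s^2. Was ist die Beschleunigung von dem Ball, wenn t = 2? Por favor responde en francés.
Nous avons l'accélération a(t) = 24·t^2 - 6·t - 10. En substituant t = 2: a(2) = 74.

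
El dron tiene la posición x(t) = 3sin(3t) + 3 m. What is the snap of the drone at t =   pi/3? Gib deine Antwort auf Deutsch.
Um dies zu lösen, müssen wir 4 Ableitungen unserer Gleichung für die Position x(t) = 3·sin(3·t) + 3 nehmen. Mit d/dt von x(t) finden wir v(t) = 9·cos(3·t). Die Ableitung von der Geschwindigkeit ergibt die Beschleunigung: a(t) = -27·sin(3·t). Durch Ableiten von der Beschleunigung erhalten wir den Ruck: j(t) = -81·cos(3·t). Mit d/dt von j(t) finden wir s(t) = 243·sin(3·t). Mit s(t) = 243·sin(3·t) und Einsetzen von t = pi/3, finden wir s = 0.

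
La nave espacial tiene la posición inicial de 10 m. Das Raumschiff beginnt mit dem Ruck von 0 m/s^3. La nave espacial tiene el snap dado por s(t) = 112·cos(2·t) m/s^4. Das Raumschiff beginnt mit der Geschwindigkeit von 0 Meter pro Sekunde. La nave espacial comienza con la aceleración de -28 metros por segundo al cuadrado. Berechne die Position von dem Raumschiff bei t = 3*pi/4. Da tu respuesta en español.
Necesitamos integrar nuestra ecuación del snap s(t) = 112·cos(2·t) 4 veces. Tomando ∫s(t)dt y aplicando j(0) = 0, encontramos j(t) = 56·sin(2·t). La integral de la sacudida, con a(0) = -28, da la aceleración: a(t) = -28·cos(2·t). Integrando la aceleración y usando la condición inicial v(0) = 0, obtenemos v(t) = -14·sin(2·t). Tomando ∫v(t)dt y aplicando x(0) = 10, encontramos x(t) = 7·cos(2·t) + 3. Usando x(t) = 7·cos(2·t) + 3 y sustituyendo t = 3*pi/4, encontramos x = 3.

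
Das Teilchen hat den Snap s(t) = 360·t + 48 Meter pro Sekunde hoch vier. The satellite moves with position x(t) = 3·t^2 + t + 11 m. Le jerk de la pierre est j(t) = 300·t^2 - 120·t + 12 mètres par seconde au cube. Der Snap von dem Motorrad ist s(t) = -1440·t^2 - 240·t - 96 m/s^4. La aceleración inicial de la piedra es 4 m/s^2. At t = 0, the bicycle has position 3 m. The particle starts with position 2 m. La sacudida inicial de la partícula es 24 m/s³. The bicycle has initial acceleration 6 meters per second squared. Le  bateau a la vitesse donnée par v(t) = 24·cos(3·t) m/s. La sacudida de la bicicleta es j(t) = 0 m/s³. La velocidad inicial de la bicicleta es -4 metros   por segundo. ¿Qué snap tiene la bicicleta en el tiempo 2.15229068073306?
Partiendo de la sacudida j(t) = 0, tomamos 1 derivada. Derivando la sacudida, obtenemos el snap: s(t) = 0. Tenemos el snap s(t) = 0. Sustituyendo t = 2.15229068073306: s(2.15229068073306) = 0.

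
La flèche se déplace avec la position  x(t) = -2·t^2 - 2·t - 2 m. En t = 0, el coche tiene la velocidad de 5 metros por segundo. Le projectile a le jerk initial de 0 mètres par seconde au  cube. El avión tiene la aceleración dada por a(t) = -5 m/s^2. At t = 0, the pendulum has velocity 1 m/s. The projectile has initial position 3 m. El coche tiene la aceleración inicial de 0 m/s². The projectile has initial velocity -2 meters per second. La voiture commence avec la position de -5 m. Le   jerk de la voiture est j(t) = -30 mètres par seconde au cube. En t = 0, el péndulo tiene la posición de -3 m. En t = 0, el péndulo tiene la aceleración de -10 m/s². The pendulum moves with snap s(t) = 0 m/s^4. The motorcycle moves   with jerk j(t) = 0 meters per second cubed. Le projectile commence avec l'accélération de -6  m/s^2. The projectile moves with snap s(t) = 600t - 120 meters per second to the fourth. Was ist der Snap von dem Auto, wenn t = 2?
Um dies zu lösen, müssen wir 1 Ableitung unserer Gleichung für den Ruck j(t) = -30 nehmen. Die Ableitung von dem Ruck ergibt den Snap: s(t) = 0. Wir haben den Snap s(t) = 0. Durch Einsetzen von t = 2: s(2) = 0.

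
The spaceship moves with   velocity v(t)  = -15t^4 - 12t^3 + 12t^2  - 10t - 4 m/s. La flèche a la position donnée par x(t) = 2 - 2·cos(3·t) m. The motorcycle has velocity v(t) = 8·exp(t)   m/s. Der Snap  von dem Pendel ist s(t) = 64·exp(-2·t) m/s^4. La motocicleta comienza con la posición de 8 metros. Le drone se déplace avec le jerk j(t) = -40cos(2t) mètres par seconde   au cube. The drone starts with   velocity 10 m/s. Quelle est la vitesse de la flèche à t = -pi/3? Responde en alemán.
Um dies zu lösen, müssen wir 1 Ableitung unserer Gleichung für die Position x(t) = 2 - 2·cos(3·t) nehmen. Durch Ableiten von der Position erhalten wir die Geschwindigkeit: v(t) = 6·sin(3·t). Wir haben die Geschwindigkeit v(t) = 6·sin(3·t). Durch Einsetzen von t = -pi/3: v(-pi/3) = 0.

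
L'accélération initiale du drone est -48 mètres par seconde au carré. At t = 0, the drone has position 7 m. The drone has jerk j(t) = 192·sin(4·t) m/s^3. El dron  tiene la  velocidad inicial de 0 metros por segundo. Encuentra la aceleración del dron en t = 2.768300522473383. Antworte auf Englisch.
To find the answer, we compute 1 integral of j(t) = 192·sin(4·t). The integral of jerk, with a(0) = -48, gives acceleration: a(t) = -48·cos(4·t). Using a(t) = -48·cos(4·t) and substituting t = 2.768300522473383, we find a = -3.72239331111751.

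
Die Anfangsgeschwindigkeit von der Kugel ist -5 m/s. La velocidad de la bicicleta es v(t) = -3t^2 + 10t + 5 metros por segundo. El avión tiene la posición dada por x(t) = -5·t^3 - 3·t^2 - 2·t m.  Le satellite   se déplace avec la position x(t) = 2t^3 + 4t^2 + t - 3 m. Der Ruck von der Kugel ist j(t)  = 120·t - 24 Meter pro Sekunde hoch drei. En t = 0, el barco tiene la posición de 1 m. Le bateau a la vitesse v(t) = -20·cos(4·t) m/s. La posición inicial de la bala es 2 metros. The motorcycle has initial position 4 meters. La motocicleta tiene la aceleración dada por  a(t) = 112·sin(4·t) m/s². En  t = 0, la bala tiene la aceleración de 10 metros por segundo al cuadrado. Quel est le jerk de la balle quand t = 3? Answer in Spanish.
De la ecuación de la sacudida j(t) = 120·t - 24, sustituimos t = 3 para obtener j = 336.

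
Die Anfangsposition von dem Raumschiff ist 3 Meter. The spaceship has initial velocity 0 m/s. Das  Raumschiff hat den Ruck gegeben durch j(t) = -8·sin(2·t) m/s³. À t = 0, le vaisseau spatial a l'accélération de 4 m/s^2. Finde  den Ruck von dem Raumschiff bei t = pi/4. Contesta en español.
Tenemos la sacudida j(t) = -8·sin(2·t). Sustituyendo t = pi/4: j(pi/4) = -8.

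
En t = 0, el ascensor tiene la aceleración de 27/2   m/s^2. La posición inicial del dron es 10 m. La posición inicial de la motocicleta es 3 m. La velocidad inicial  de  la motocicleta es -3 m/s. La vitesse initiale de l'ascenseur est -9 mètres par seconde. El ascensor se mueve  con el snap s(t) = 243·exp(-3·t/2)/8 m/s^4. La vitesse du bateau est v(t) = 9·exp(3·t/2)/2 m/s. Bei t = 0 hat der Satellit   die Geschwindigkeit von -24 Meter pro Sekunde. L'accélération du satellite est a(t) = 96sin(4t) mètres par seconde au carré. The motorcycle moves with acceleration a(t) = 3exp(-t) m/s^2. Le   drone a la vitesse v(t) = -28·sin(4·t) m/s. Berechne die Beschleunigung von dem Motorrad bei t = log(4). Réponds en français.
En utilisant a(t) = 3·exp(-t) et en substituant t = log(4), nous trouvons a = 3/4.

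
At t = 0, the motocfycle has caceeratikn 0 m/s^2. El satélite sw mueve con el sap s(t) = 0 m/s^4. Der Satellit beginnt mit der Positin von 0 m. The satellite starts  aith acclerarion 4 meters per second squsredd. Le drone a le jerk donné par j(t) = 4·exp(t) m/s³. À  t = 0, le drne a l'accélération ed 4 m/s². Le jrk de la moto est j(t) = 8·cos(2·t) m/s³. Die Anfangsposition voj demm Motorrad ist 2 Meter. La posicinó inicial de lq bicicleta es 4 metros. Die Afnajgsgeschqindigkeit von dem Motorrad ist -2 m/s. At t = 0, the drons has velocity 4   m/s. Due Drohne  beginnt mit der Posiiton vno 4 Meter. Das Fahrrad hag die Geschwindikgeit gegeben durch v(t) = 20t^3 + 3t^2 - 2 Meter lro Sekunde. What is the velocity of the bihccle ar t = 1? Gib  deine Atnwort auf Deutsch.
Wir haben die Geschwindigkeit v(t) = 20·t^3 + 3·t^2 - 2. Durch Einsetzen von t = 1: v(1) = 21.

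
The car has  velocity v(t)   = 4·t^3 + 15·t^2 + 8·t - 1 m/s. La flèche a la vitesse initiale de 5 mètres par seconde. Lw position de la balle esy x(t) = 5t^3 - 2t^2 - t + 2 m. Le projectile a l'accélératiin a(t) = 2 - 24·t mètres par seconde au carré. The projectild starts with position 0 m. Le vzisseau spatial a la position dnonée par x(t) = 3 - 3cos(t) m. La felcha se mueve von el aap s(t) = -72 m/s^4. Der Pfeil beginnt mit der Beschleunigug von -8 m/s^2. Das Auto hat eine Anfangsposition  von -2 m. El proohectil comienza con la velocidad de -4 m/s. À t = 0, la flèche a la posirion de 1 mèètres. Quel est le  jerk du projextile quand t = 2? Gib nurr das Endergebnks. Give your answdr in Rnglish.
The answer is -24.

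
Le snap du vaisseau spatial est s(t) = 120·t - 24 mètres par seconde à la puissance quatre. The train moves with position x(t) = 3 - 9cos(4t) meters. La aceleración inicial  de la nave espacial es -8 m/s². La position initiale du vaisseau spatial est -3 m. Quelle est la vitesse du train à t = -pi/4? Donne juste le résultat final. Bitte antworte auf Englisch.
The answer is 0.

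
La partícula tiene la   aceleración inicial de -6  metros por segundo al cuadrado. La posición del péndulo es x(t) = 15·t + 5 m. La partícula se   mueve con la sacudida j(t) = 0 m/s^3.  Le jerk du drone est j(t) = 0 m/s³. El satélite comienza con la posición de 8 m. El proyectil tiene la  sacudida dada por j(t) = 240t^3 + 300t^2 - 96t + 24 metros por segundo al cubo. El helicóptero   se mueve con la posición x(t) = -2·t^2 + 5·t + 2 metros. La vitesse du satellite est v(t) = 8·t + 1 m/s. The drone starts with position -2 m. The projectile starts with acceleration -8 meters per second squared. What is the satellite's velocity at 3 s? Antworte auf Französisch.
En utilisant v(t) = 8·t + 1 et en substituant t = 3, nous trouvons v = 25.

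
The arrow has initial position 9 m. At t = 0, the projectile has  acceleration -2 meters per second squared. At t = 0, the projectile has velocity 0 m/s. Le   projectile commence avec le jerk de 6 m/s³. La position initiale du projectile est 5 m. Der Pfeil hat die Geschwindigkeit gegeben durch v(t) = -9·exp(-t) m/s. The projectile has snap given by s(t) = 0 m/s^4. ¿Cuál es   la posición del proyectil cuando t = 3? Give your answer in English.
To find the answer, we compute 4 integrals of s(t) = 0. Integrating snap and using the initial condition j(0) = 6, we get j(t) = 6. Taking ∫j(t)dt and applying a(0) = -2, we find a(t) = 6·t - 2. Integrating acceleration and using the initial condition v(0) = 0, we get v(t) = t·(3·t - 2). Finding the integral of v(t) and using x(0) = 5: x(t) = t^3 - t^2 + 5. Using x(t) = t^3 - t^2 + 5 and substituting t = 3, we find x = 23.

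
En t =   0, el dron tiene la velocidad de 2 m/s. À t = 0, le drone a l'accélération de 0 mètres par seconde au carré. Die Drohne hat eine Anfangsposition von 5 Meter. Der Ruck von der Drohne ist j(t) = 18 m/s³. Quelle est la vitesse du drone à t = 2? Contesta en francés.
Pour résoudre ceci, nous devons prendre 2 primitives de notre équation du jerk j(t) = 18. La primitive du jerk est l'accélération. En utilisant a(0) = 0, nous obtenons a(t) = 18·t. En intégrant l'accélération et en utilisant la condition initiale v(0) = 2, nous obtenons v(t) = 9·t^2 + 2. En utilisant v(t) = 9·t^2 + 2 et en substituant t = 2, nous trouvons v = 38.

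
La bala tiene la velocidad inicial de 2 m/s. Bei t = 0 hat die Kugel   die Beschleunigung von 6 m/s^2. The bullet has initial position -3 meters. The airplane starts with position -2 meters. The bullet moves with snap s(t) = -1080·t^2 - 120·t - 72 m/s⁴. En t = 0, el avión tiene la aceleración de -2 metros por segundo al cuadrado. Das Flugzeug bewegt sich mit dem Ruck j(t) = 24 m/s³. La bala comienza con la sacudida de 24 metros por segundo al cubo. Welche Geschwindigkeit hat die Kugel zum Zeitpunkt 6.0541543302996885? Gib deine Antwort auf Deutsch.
Wir müssen die Stammfunktion unserer Gleichung für den Snap s(t) = -1080·t^2 - 120·t - 72 3-mal finden. Mit ∫s(t)dt und Anwendung von j(0) = 24, finden wir j(t) = -360·t^3 - 60·t^2 - 72·t + 24. Das Integral von dem Ruck, mit a(0) = 6, ergibt die Beschleunigung: a(t) = -90·t^4 - 20·t^3 - 36·t^2 + 24·t + 6. Durch Integration von der Beschleunigung und Verwendung der Anfangsbedingung v(0) = 2, erhalten wir v(t) = -18·t^5 - 5·t^4 - 12·t^3 + 12·t^2 + 6·t + 2. Wir haben die Geschwindigkeit v(t) = -18·t^5 - 5·t^4 - 12·t^3 + 12·t^2 + 6·t + 2. Durch Einsetzen von t = 6.0541543302996885: v(6.0541543302996885) = -155301.412076584.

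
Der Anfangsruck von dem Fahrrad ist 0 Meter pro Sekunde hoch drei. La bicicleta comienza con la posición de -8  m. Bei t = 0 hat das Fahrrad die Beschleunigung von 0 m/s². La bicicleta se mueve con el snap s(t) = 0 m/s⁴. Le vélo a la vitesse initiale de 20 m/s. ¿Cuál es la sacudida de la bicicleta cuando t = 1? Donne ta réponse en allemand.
Wir müssen das Integral unserer Gleichung für den Snap s(t) = 0 1-mal finden. Durch Integration von dem Snap und Verwendung der Anfangsbedingung j(0) = 0, erhalten wir j(t) = 0. Wir haben den Ruck j(t) = 0. Durch Einsetzen von t = 1: j(1) = 0.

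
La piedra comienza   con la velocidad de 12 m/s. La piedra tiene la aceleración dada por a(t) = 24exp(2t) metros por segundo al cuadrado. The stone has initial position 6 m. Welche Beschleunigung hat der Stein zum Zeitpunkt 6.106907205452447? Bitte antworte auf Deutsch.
Wir haben die Beschleunigung a(t) = 24·exp(2·t). Durch Einsetzen von t = 6.106907205452447: a(6.106907205452447) = 4837304.68955463.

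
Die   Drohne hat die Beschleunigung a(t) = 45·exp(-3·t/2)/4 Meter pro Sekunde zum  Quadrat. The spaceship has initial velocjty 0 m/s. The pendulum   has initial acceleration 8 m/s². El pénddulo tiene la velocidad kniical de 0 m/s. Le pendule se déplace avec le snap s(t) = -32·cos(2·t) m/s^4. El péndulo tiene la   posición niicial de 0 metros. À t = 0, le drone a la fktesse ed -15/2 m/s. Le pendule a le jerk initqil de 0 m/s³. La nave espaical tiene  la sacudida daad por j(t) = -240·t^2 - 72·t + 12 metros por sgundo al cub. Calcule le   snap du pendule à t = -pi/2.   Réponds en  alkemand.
Aus der Gleichung für den Snap s(t) = -32·cos(2·t), setzen wir t = -pi/2 ein und erhalten s = 32.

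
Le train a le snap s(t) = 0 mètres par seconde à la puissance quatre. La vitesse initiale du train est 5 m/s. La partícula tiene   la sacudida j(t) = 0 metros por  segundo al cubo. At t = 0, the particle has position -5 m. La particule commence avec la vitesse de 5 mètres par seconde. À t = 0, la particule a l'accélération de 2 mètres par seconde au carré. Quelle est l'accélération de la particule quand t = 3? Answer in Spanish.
Para resolver esto, necesitamos tomar 1 integral de nuestra ecuación de la sacudida j(t) = 0. Tomando ∫j(t)dt y aplicando a(0) = 2, encontramos a(t) = 2. Usando a(t) = 2 y sustituyendo t = 3, encontramos a = 2.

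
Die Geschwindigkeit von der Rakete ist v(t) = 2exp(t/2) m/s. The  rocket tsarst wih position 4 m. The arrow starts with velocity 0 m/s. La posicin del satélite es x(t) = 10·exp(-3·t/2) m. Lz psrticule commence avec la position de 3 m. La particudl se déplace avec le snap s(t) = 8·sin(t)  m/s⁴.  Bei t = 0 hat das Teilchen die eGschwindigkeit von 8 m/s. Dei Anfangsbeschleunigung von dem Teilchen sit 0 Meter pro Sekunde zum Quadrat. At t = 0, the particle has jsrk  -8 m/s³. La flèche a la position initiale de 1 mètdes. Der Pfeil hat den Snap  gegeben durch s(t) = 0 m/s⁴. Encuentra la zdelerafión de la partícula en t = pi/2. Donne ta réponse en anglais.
To solve this, we need to take 2 integrals of our snap equation s(t) = 8·sin(t). Finding the integral of s(t) and using j(0) = -8: j(t) = -8·cos(t). Finding the antiderivative of j(t) and using a(0) = 0: a(t) = -8·sin(t). Using a(t) = -8·sin(t) and substituting t = pi/2, we find a = -8.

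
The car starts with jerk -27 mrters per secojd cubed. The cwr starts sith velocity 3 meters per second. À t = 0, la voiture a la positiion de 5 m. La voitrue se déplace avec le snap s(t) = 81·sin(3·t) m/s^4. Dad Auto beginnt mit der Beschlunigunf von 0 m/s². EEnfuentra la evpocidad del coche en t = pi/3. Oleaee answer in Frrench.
Pour résoudre ceci, nous devons prendre 3 primitives de notre équation du snap s(t) = 81·sin(3·t). La primitive du snap est le jerk. En utilisant j(0) = -27, nous obtenons j(t) = -27·cos(3·t). La primitive du jerk est l'accélération. En utilisant a(0) = 0, nous obtenons a(t) = -9·sin(3·t). L'intégrale de l'accélération est la vitesse. En utilisant v(0) = 3, nous obtenons v(t) = 3·cos(3·t). En utilisant v(t) = 3·cos(3·t) et en substituant t = pi/3, nous trouvons v = -3.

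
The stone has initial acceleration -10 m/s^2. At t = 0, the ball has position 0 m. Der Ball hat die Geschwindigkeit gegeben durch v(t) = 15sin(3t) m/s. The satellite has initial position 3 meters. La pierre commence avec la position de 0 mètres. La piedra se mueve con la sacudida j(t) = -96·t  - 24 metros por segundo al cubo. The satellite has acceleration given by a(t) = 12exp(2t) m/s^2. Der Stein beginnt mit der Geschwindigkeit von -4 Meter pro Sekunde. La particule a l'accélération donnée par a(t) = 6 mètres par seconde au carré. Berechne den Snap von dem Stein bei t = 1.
Ausgehend von dem Ruck j(t) = -96·t - 24, nehmen wir 1 Ableitung. Durch Ableiten von dem Ruck erhalten wir den Snap: s(t) = -96. Aus der Gleichung für den Snap s(t) = -96, setzen wir t = 1 ein und erhalten s = -96.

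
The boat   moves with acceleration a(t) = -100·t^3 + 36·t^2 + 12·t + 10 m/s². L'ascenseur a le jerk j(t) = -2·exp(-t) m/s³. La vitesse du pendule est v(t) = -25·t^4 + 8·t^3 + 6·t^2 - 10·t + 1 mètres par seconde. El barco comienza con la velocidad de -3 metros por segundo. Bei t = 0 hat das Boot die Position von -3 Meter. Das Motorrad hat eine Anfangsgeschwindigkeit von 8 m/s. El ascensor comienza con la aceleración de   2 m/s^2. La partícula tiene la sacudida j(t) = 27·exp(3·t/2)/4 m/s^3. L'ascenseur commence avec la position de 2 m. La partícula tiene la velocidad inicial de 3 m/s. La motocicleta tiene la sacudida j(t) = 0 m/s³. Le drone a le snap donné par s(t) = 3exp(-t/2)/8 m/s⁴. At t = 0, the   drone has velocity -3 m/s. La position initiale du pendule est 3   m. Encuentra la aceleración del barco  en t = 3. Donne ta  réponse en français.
De l'équation de l'accélération a(t) = -100·t^3 + 36·t^2 + 12·t + 10, nous substituons t = 3 pour obtenir a = -2330.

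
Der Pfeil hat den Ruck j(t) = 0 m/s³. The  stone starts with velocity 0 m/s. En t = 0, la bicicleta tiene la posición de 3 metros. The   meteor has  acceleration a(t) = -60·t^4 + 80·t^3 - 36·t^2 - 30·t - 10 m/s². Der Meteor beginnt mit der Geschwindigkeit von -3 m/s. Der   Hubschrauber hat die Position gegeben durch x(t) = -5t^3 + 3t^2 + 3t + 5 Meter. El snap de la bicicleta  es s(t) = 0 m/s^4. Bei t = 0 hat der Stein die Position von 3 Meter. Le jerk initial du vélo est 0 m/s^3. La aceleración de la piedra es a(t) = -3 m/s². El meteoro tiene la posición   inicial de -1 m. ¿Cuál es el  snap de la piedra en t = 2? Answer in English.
To solve this, we need to take 2 derivatives of our acceleration equation a(t) = -3. The derivative of acceleration gives jerk: j(t) = 0. The derivative of jerk gives snap: s(t) = 0. Using s(t) = 0 and substituting t = 2, we find s = 0.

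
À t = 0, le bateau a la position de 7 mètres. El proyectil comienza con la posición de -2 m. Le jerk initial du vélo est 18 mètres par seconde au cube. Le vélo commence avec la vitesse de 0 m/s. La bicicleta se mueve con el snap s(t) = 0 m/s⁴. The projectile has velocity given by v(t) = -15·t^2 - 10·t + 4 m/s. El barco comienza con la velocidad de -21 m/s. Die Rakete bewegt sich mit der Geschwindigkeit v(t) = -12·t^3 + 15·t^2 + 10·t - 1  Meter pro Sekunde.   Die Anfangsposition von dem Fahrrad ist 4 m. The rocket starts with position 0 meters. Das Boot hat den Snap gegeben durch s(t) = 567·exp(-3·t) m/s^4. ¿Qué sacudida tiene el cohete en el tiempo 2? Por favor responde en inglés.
To solve this, we need to take 2 derivatives of our velocity equation v(t) = -12·t^3 + 15·t^2 + 10·t - 1. The derivative of velocity gives acceleration: a(t) = -36·t^2 + 30·t + 10. Taking d/dt of a(t), we find j(t) = 30 - 72·t. We have jerk j(t) = 30 - 72·t. Substituting t = 2: j(2) = -114.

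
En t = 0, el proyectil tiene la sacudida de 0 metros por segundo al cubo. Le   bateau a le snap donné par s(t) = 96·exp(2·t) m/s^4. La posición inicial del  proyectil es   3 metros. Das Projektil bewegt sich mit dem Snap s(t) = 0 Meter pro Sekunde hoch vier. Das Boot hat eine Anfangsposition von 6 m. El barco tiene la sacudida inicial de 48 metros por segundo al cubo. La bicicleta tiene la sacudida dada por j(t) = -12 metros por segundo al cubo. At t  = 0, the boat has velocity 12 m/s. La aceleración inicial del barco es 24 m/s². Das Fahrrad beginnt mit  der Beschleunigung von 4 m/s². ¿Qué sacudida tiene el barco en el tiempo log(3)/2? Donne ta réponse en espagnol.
Para resolver esto, necesitamos tomar 1 antiderivada de nuestra ecuación del snap s(t) = 96·exp(2·t). Tomando ∫s(t)dt y aplicando j(0) = 48, encontramos j(t) = 48·exp(2·t). Tenemos la sacudida j(t) = 48·exp(2·t). Sustituyendo t = log(3)/2: j(log(3)/2) = 144.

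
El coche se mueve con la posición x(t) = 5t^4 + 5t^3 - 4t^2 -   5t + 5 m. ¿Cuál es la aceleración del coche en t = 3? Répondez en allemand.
Ausgehend von der Position x(t) = 5·t^4 + 5·t^3 - 4·t^2 - 5·t + 5, nehmen wir 2 Ableitungen. Die Ableitung von der Position ergibt die Geschwindigkeit: v(t) = 20·t^3 + 15·t^2 - 8·t - 5. Mit d/dt von v(t) finden wir a(t) = 60·t^2 + 30·t - 8. Wir haben die Beschleunigung a(t) = 60·t^2 + 30·t - 8. Durch Einsetzen von t = 3: a(3) = 622.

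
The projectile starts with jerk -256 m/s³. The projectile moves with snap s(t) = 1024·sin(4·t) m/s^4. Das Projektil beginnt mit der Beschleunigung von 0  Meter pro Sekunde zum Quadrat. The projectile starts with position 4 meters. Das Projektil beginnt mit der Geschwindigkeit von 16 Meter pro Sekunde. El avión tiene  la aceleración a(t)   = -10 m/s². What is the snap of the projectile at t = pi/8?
Using s(t) = 1024·sin(4·t) and substituting t = pi/8, we find s = 1024.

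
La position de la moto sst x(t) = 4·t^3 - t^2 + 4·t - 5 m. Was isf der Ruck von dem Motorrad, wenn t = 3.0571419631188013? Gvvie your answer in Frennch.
Pour résoudre ceci, nous devons prendre 3 dérivées de notre équation de la position x(t) = 4·t^3 - t^2 + 4·t - 5. La dérivée de la position donne la vitesse: v(t) = 12·t^2 - 2·t + 4. En prenant d/dt de v(t), nous trouvons a(t) = 24·t - 2. En prenant d/dt de a(t), nous trouvons j(t) = 24. Nous avons le jerk j(t) = 24. En substituant t = 3.0571419631188013: j(3.0571419631188013) = 24.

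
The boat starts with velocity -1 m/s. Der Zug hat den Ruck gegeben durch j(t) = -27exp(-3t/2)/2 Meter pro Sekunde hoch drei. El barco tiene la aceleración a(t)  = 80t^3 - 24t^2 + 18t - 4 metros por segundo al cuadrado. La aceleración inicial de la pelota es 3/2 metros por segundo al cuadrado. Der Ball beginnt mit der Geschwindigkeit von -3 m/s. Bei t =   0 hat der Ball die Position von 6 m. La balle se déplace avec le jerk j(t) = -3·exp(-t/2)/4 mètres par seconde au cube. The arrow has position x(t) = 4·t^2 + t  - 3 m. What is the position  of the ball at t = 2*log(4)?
To find the answer, we compute 3 integrals of j(t) = -3·exp(-t/2)/4. Finding the antiderivative of j(t) and using a(0) = 3/2: a(t) = 3·exp(-t/2)/2. The antiderivative of acceleration is velocity. Using v(0) = -3, we get v(t) = -3·exp(-t/2). Integrating velocity and using the initial condition x(0) = 6, we get x(t) = 6·exp(-t/2). From the given position equation x(t) = 6·exp(-t/2), we substitute t = 2*log(4) to get x = 3/2.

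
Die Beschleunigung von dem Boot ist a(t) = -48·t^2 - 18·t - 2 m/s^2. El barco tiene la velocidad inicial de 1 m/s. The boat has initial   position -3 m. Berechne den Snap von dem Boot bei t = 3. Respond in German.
Um dies zu lösen, müssen wir 2 Ableitungen unserer Gleichung für die Beschleunigung a(t) = -48·t^2 - 18·t - 2 nehmen. Die Ableitung von der Beschleunigung ergibt den Ruck: j(t) = -96·t - 18. Die Ableitung von dem Ruck ergibt den Snap: s(t) = -96. Wir haben den Snap s(t) = -96. Durch Einsetzen von t = 3: s(3) = -96.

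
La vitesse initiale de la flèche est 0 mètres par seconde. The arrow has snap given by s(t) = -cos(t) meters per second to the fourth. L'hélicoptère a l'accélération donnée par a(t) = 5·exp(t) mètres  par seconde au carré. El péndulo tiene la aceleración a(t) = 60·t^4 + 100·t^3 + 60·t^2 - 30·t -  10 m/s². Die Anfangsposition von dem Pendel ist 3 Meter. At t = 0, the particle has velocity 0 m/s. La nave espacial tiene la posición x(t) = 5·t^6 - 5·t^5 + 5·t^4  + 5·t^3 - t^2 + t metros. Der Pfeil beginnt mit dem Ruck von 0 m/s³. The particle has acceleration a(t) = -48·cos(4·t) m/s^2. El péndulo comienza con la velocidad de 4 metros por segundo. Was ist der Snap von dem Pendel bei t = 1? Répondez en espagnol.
Debemos derivar nuestra ecuación de la aceleración a(t) = 60·t^4 + 100·t^3 + 60·t^2 - 30·t - 10 2 veces. Derivando la aceleración, obtenemos la sacudida: j(t) = 240·t^3 + 300·t^2 + 120·t - 30. Tomando d/dt de j(t), encontramos s(t) = 720·t^2 + 600·t + 120. De la ecuación del snap s(t) = 720·t^2 + 600·t + 120, sustituimos t = 1 para obtener s = 1440.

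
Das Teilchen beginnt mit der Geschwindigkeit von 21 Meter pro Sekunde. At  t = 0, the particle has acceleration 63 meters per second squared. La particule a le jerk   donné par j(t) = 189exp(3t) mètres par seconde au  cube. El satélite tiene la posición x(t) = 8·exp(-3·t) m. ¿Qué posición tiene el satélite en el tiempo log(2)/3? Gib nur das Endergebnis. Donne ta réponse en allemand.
Bei t = log(2)/3, x = 4.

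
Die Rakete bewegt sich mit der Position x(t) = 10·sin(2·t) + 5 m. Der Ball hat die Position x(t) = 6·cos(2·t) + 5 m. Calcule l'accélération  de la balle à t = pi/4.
En partant de la position x(t) = 6·cos(2·t) + 5, nous prenons 2 dérivées. En prenant d/dt de x(t), nous trouvons v(t) = -12·sin(2·t). En prenant d/dt de v(t), nous trouvons a(t) = -24·cos(2·t). En utilisant a(t) = -24·cos(2·t) et en substituant t = pi/4, nous trouvons a = 0.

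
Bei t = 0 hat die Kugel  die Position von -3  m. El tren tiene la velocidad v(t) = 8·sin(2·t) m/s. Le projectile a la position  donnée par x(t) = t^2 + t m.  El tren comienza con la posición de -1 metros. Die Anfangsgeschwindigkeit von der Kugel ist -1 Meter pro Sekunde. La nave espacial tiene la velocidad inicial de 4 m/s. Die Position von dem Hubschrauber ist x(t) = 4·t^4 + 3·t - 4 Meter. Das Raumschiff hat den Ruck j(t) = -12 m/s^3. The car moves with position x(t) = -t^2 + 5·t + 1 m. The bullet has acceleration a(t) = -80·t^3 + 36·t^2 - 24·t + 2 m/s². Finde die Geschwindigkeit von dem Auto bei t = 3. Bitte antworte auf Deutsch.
Ausgehend von der Position x(t) = -t^2 + 5·t + 1, nehmen wir 1 Ableitung. Die Ableitung von der Position ergibt die Geschwindigkeit: v(t) = 5 - 2·t. Mit v(t) = 5 - 2·t und Einsetzen von t = 3, finden wir v = -1.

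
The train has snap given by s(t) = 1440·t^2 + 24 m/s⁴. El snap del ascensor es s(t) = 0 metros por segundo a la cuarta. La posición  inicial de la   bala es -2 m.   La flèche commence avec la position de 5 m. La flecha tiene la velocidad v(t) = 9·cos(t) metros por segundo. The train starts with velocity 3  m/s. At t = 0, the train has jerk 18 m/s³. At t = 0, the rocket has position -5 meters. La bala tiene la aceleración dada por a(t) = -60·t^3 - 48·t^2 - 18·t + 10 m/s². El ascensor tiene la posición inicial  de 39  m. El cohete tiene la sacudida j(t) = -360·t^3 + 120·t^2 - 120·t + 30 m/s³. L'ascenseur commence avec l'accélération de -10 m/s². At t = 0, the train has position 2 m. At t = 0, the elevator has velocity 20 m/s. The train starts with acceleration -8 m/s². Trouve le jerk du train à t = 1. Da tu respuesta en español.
Partiendo del snap s(t) = 1440·t^2 + 24, tomamos 1 integral. La antiderivada del snap, con j(0) = 18, da la sacudida: j(t) = 480·t^3 + 24·t + 18. Usando j(t) = 480·t^3 + 24·t + 18 y sustituyendo t = 1, encontramos j = 522.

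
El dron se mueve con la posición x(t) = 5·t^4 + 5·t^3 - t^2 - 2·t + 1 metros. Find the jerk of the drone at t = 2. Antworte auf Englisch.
To solve this, we need to take 3 derivatives of our position equation x(t) = 5·t^4 + 5·t^3 - t^2 - 2·t + 1. Taking d/dt of x(t), we find v(t) = 20·t^3 + 15·t^2 - 2·t - 2. Differentiating velocity, we get acceleration: a(t) = 60·t^2 + 30·t - 2. Taking d/dt of a(t), we find j(t) = 120·t + 30. From the given jerk equation j(t) = 120·t + 30, we substitute t = 2 to get j = 270.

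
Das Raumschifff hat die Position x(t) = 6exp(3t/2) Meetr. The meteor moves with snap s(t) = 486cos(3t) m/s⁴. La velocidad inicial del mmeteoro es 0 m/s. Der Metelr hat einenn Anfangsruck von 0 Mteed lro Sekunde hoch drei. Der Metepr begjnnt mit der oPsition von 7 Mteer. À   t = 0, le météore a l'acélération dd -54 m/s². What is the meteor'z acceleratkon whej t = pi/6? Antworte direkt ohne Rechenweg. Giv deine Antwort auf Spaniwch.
La respuesta es 0.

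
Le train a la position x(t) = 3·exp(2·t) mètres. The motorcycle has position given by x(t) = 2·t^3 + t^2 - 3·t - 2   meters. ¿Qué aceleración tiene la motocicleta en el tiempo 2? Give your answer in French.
Nous devons dériver notre équation de la position x(t) = 2·t^3 + t^2 - 3·t - 2 2 fois. En dérivant la position, nous obtenons la vitesse: v(t) = 6·t^2 + 2·t - 3. En prenant d/dt de v(t), nous trouvons a(t) = 12·t + 2. En utilisant a(t) = 12·t + 2 et en substituant t = 2, nous trouvons a = 26.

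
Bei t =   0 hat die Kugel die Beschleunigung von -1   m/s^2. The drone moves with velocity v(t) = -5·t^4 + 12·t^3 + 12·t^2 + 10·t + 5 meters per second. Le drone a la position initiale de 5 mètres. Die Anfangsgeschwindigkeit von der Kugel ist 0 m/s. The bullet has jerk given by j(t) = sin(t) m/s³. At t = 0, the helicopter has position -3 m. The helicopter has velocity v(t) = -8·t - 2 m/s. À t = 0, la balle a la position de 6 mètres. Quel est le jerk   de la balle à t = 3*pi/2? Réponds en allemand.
Aus der Gleichung für den Ruck j(t) = sin(t), setzen wir t = 3*pi/2 ein und erhalten j = -1.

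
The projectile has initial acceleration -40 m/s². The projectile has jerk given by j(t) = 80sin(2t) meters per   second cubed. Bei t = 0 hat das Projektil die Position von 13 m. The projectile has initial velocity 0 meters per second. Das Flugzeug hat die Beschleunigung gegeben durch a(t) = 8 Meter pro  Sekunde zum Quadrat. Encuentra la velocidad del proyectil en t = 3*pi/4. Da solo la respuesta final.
La respuesta es 20.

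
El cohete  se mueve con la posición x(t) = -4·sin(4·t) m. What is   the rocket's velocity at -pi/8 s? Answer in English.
We must differentiate our position equation x(t) = -4·sin(4·t) 1 time. The derivative of position gives velocity: v(t) = -16·cos(4·t). From the given velocity equation v(t) = -16·cos(4·t), we substitute t = -pi/8 to get v = 0.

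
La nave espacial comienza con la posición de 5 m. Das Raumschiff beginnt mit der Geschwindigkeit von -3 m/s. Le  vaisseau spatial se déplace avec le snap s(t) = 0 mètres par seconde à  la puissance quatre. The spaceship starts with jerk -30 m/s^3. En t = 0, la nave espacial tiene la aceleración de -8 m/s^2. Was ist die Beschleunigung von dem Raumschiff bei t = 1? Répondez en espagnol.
Partiendo del snap s(t) = 0, tomamos 2 integrales. La integral del snap es la sacudida. Usando j(0) = -30, obtenemos j(t) = -30. La integral de la sacudida es la aceleración. Usando a(0) = -8, obtenemos a(t) = -30·t - 8. Tenemos la aceleración a(t) = -30·t - 8. Sustituyendo t = 1: a(1) = -38.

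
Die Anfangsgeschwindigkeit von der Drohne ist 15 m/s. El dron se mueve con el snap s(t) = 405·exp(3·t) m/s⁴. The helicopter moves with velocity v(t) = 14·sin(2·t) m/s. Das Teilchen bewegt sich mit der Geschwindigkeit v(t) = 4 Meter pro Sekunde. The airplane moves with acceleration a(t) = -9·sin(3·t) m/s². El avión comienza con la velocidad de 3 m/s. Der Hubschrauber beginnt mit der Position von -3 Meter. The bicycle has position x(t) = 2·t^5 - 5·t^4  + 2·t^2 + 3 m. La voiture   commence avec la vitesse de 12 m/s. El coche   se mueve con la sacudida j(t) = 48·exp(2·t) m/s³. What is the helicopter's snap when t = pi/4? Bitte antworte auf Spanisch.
Partiendo de la velocidad v(t) = 14·sin(2·t), tomamos 3 derivadas. Tomando d/dt de v(t), encontramos a(t) = 28·cos(2·t). Tomando d/dt de a(t), encontramos j(t) = -56·sin(2·t). La derivada de la sacudida da el snap: s(t) = -112·cos(2·t). Usando s(t) = -112·cos(2·t) y sustituyendo t = pi/4, encontramos s = 0.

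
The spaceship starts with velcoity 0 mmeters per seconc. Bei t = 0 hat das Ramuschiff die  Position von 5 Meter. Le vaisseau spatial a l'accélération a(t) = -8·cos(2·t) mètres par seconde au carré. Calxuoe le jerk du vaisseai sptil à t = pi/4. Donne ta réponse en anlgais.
To solve this, we need to take 1 derivative of our acceleration equation a(t) = -8·cos(2·t). The derivative of acceleration gives jerk: j(t) = 16·sin(2·t). From the given jerk equation j(t) = 16·sin(2·t), we substitute t = pi/4 to get j = 16.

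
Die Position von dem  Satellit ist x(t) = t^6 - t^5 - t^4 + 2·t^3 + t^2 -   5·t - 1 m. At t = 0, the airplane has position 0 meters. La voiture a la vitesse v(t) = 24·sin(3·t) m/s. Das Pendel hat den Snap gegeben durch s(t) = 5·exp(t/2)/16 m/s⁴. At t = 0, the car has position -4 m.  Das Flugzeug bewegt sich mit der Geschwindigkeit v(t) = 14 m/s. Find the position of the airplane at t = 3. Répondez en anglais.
To find the answer, we compute 1 integral of v(t) = 14. Taking ∫v(t)dt and applying x(0) = 0, we find x(t) = 14·t. From the given position equation x(t) = 14·t, we substitute t = 3 to get x = 42.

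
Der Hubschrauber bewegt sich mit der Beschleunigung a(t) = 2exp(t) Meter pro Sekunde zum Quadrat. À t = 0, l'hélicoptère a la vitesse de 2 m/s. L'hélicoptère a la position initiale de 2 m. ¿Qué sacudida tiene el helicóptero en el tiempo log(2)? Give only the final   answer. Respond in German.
Der Ruck bei t = log(2) ist j = 4.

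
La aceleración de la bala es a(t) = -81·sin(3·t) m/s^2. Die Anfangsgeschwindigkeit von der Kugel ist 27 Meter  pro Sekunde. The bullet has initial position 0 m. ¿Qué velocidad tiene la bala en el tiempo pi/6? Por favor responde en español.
Necesitamos integrar nuestra ecuación de la aceleración a(t) = -81·sin(3·t) 1 vez. La integral de la aceleración, con v(0) = 27, da la velocidad: v(t) = 27·cos(3·t). De la ecuación de la velocidad v(t) = 27·cos(3·t), sustituimos t = pi/6 para obtener v = 0.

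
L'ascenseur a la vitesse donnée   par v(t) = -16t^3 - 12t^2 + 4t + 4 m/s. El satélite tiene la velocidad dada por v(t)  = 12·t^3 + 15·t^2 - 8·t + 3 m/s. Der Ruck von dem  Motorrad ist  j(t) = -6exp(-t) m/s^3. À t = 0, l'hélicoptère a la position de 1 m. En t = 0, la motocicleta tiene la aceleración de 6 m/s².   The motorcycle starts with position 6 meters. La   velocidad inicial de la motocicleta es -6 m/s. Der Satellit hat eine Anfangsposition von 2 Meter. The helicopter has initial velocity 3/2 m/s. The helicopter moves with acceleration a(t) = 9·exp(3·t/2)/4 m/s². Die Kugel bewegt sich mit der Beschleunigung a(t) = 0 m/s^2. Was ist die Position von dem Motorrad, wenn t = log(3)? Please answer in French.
Nous devons trouver l'intégrale de notre équation du jerk j(t) = -6·exp(-t) 3 fois. En prenant ∫j(t)dt et en appliquant a(0) = 6, nous trouvons a(t) = 6·exp(-t). La primitive de l'accélération est la vitesse. En utilisant v(0) = -6, nous obtenons v(t) = -6·exp(-t). En prenant ∫v(t)dt et en appliquant x(0) = 6, nous trouvons x(t) = 6·exp(-t). De l'équation de la position x(t) = 6·exp(-t), nous substituons t = log(3) pour obtenir x = 2.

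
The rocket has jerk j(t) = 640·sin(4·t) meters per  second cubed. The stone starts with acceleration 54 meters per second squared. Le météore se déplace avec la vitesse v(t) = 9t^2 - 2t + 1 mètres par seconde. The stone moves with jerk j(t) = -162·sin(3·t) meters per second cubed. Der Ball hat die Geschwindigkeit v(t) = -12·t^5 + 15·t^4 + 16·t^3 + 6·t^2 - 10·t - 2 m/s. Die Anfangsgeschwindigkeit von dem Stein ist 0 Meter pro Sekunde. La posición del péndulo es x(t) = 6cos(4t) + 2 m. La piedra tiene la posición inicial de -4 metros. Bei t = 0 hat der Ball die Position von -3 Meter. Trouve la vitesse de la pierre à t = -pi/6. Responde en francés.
Nous devons intégrer notre équation du jerk j(t) = -162·sin(3·t) 2 fois. La primitive du jerk, avec a(0) = 54, donne l'accélération: a(t) = 54·cos(3·t). En prenant ∫a(t)dt et en appliquant v(0) = 0, nous trouvons v(t) = 18·sin(3·t). De l'équation de la vitesse v(t) = 18·sin(3·t), nous substituons t = -pi/6 pour obtenir v = -18.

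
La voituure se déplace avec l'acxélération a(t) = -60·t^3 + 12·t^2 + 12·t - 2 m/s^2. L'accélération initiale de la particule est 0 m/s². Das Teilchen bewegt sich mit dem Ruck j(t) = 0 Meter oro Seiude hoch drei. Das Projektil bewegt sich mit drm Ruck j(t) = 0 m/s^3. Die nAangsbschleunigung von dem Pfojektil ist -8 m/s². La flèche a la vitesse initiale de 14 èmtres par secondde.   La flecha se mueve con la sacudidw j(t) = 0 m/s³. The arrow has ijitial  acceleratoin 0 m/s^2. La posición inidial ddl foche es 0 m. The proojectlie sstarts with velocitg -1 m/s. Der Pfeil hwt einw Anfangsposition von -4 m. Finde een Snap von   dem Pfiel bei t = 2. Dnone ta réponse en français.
Nous devons dériver notre équation du jerk j(t) = 0 1 fois. La dérivée du jerk donne le snap: s(t) = 0. Nous avons le snap s(t) = 0. En substituant t = 2: s(2) = 0.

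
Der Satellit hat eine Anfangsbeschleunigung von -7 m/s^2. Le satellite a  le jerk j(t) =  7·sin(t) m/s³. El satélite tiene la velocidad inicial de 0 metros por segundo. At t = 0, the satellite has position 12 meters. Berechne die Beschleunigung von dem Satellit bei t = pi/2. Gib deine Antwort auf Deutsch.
Um dies zu lösen, müssen wir 1 Stammfunktion unserer Gleichung für den Ruck j(t) = 7·sin(t) finden. Durch Integration von dem Ruck und Verwendung der Anfangsbedingung a(0) = -7, erhalten wir a(t) = -7·cos(t). Aus der Gleichung für die Beschleunigung a(t) = -7·cos(t), setzen wir t = pi/2 ein und erhalten a = 0.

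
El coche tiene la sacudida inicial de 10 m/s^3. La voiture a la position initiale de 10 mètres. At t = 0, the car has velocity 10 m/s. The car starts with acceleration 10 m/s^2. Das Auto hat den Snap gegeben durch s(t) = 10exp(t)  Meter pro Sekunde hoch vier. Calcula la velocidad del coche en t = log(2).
Debemos encontrar la antiderivada de nuestra ecuación del snap s(t) = 10·exp(t) 3 veces. La integral del snap, con j(0) = 10, da la sacudida: j(t) = 10·exp(t). La antiderivada de la sacudida es la aceleración. Usando a(0) = 10, obtenemos a(t) = 10·exp(t). La antiderivada de la aceleración es la velocidad. Usando v(0) = 10, obtenemos v(t) = 10·exp(t). Tenemos la velocidad v(t) = 10·exp(t). Sustituyendo t = log(2): v(log(2)) = 20.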